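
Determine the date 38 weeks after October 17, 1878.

July 10, 1879

Advancing 38 weeks = 266 days from October 17, 1878.
October has 31 days, so 31 − 17 = 14 days remain after October 17, 1878; 266 − 14 = 252 left.
November 1878 has 30 days: 252 − 30 = 222 left.
December 1878 has 31 days: 222 − 31 = 191 left.
January 1879 has 31 days: 191 − 31 = 160 left.
February 1879 has 28 days (1879 is not a leap year): 160 − 28 = 132 left.
March 1879 has 31 days: 132 − 31 = 101 left.
April 1879 has 30 days: 101 − 30 = 71 left.
May 1879 has 31 days: 71 − 31 = 40 left.
June 1879 has 30 days: 40 − 30 = 10 left.
10 days into July 1879 → July 10, 1879.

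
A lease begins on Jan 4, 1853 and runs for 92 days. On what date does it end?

Counting forward 92 days from January 4, 1853.
January has 31 days, so 31 − 4 = 27 days remain after January 4, 1853; 92 − 27 = 65 left.
February 1853 has 28 days (1853 is not a leap year): 65 − 28 = 37 left.
March 1853 has 31 days: 37 − 31 = 6 left.
6 days into April 1853 → April 6, 1853.

April 6, 1853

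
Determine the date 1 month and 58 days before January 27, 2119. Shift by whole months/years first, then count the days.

Counting back 1 month and 58 days from January 27, 2119: first the month/year part, then the days.
month 1 − 1 = 0, which is month 12 of year 2118 → December 2118.
Day 27 is valid in December, giving December 27, 2118.
Now subtract 58 days from December 27, 2118.
Going back 27 days from December 27, 2118 reaches the end of the previous month; 58 − 27 = 31 left.
November 2118 has 30 days: 31 − 30 = 1 left.
October 2118 has 31 days; 31 − 1 = 30 → October 30, 2118.

October 30, 2118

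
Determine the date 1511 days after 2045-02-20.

Advancing 1511 days from February 20, 2045.
February has 28 days, so 28 − 20 = 8 days remain after February 20, 2045; 1511 − 8 = 1503 left.
March 2045 has 31 days: 1503 − 31 = 1472 left.
April 2045 has 30 days: 1472 − 30 = 1442 left.
May 2045 has 31 days: 1442 − 31 = 1411 left.
June 2045 has 30 days: 1411 − 30 = 1381 left.
July 2045 has 31 days: 1381 − 31 = 1350 left.
August 2045 has 31 days: 1350 − 31 = 1319 left.
September 2045 has 30 days: 1319 − 30 = 1289 left.
October 2045 has 31 days: 1289 − 31 = 1258 left.
November 2045 has 30 days: 1258 − 30 = 1228 left.
December 2045 has 31 days: 1228 − 31 = 1197 left.
January 2046 has 31 days: 1197 − 31 = 1166 left.
February 2046 has 28 days (2046 is not a leap year): 1166 − 28 = 1138 left.
March 2046 has 31 days: 1138 − 31 = 1107 left.
April 2046 has 30 days: 1107 − 30 = 1077 left.
May 2046 has 31 days: 1077 − 31 = 1046 left.
June 2046 has 30 days: 1046 − 30 = 1016 left.
July 2046 has 31 days: 1016 − 31 = 985 left.
August 2046 has 31 days: 985 − 31 = 954 left.
September 2046 has 30 days: 954 − 30 = 924 left.
October 2046 has 31 days: 924 − 31 = 893 left.
November 2046 has 30 days: 893 − 30 = 863 left.
December 2046 has 31 days: 863 − 31 = 832 left.
January 2047 has 31 days: 832 − 31 = 801 left.
February 2047 has 28 days (2047 is not a leap year): 801 − 28 = 773 left.
March 2047 has 31 days: 773 − 31 = 742 left.
April 2047 has 30 days: 742 − 30 = 712 left.
May 2047 has 31 days: 712 − 31 = 681 left.
June 2047 has 30 days: 681 − 30 = 651 left.
July 2047 has 31 days: 651 − 31 = 620 left.
August 2047 has 31 days: 620 − 31 = 589 left.
September 2047 has 30 days: 589 − 30 = 559 left.
October 2047 has 31 days: 559 − 31 = 528 left.
November 2047 has 30 days: 528 − 30 = 498 left.
December 2047 has 31 days: 498 − 31 = 467 left.
January 2048 has 31 days: 467 − 31 = 436 left.
February 2048 has 29 days (2048 is a leap year): 436 − 29 = 407 left.
March 2048 has 31 days: 407 − 31 = 376 left.
April 2048 has 30 days: 376 − 30 = 346 left.
May 2048 has 31 days: 346 − 31 = 315 left.
June 2048 has 30 days: 315 − 30 = 285 left.
July 2048 has 31 days: 285 − 31 = 254 left.
August 2048 has 31 days: 254 − 31 = 223 left.
September 2048 has 30 days: 223 − 30 = 193 left.
October 2048 has 31 days: 193 − 31 = 162 left.
November 2048 has 30 days: 162 − 30 = 132 left.
December 2048 has 31 days: 132 − 31 = 101 left.
January 2049 has 31 days: 101 − 31 = 70 left.
February 2049 has 28 days (2049 is not a leap year): 70 − 28 = 42 left.
March 2049 has 31 days: 42 − 31 = 11 left.
11 days into April 2049 → April 11, 2049.

April 11, 2049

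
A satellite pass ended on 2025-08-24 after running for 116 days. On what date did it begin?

Subtracting 116 days from August 24, 2025.
Going back 24 days from August 24, 2025 reaches the end of the previous month; 116 − 24 = 92 left.
July 2025 has 31 days: 92 − 31 = 61 left.
June 2025 has 30 days: 61 − 30 = 31 left.
May 2025 has 31 days: 31 − 31 = 0 left.
April 2025 has 30 days; 30 − 0 = 30 → April 30, 2025.

April 30, 2025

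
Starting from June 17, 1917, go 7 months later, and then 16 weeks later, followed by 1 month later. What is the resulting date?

June 9, 1918

Counting forward 7 months from June 17, 1917:
month 6 + 7 = 13, which is month 1 of year 1918 → January 1918.
Day 17 is valid in January, giving January 17, 1918.
Advancing 16 weeks (= 112 days) from January 17, 1918:
January has 31 days, so 31 − 17 = 14 days remain after January 17, 1918; 112 − 14 = 98 left.
February 1918 has 28 days (1918 is not a leap year): 98 − 28 = 70 left.
March 1918 has 31 days: 70 − 31 = 39 left.
April 1918 has 30 days: 39 − 30 = 9 left.
9 days into May 1918 → May 9, 1918.
Adding 1 month from May 9, 1918:
month 5 + 1 = 6 → June 1918.
Day 9 is valid in June, giving June 9, 1918.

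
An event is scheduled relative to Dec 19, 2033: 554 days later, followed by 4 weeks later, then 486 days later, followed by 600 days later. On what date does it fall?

July 14, 2038

Advancing 554 days from December 19, 2033:
December has 31 days, so 31 − 19 = 12 days remain after December 19, 2033; 554 − 12 = 542 left.
January 2034 has 31 days: 542 − 31 = 511 left.
February 2034 has 28 days (2034 is not a leap year): 511 − 28 = 483 left.
March 2034 has 31 days: 483 − 31 = 452 left.
April 2034 has 30 days: 452 − 30 = 422 left.
May 2034 has 31 days: 422 − 31 = 391 left.
June 2034 has 30 days: 391 − 30 = 361 left.
July 2034 has 31 days: 361 − 31 = 330 left.
August 2034 has 31 days: 330 − 31 = 299 left.
September 2034 has 30 days: 299 − 30 = 269 left.
October 2034 has 31 days: 269 − 31 = 238 left.
November 2034 has 30 days: 238 − 30 = 208 left.
December 2034 has 31 days: 208 − 31 = 177 left.
January 2035 has 31 days: 177 − 31 = 146 left.
February 2035 has 28 days (2035 is not a leap year): 146 − 28 = 118 left.
March 2035 has 31 days: 118 − 31 = 87 left.
April 2035 has 30 days: 87 − 30 = 57 left.
May 2035 has 31 days: 57 − 31 = 26 left.
26 days into June 2035 → June 26, 2035.
Counting forward 4 weeks (= 28 days) from June 26, 2035:
June has 30 days, so 30 − 26 = 4 days remain after June 26, 2035; 28 − 4 = 24 left.
24 days into July 2035 → July 24, 2035.
Advancing 486 days from July 24, 2035:
July has 31 days, so 31 − 24 = 7 days remain after July 24, 2035; 486 − 7 = 479 left.
August 2035 has 31 days: 479 − 31 = 448 left.
September 2035 has 30 days: 448 − 30 = 418 left.
October 2035 has 31 days: 418 − 31 = 387 left.
November 2035 has 30 days: 387 − 30 = 357 left.
December 2035 has 31 days: 357 − 31 = 326 left.
January 2036 has 31 days: 326 − 31 = 295 left.
February 2036 has 29 days (2036 is a leap year): 295 − 29 = 266 left.
March 2036 has 31 days: 266 − 31 = 235 left.
April 2036 has 30 days: 235 − 30 = 205 left.
May 2036 has 31 days: 205 − 31 = 174 left.
June 2036 has 30 days: 174 − 30 = 144 left.
July 2036 has 31 days: 144 − 31 = 113 left.
August 2036 has 31 days: 113 − 31 = 82 left.
September 2036 has 30 days: 82 − 30 = 52 left.
October 2036 has 31 days: 52 − 31 = 21 left.
21 days into November 2036 → November 21, 2036.
Adding 600 days from November 21, 2036:
November has 30 days, so 30 − 21 = 9 days remain after November 21, 2036; 600 − 9 = 591 left.
December 2036 has 31 days: 591 − 31 = 560 left.
January 2037 has 31 days: 560 − 31 = 529 left.
February 2037 has 28 days (2037 is not a leap year): 529 − 28 = 501 left.
March 2037 has 31 days: 501 − 31 = 470 left.
April 2037 has 30 days: 470 − 30 = 440 left.
May 2037 has 31 days: 440 − 31 = 409 left.
June 2037 has 30 days: 409 − 30 = 379 left.
July 2037 has 31 days: 379 − 31 = 348 left.
August 2037 has 31 days: 348 − 31 = 317 left.
September 2037 has 30 days: 317 − 30 = 287 left.
October 2037 has 31 days: 287 − 31 = 256 left.
November 2037 has 30 days: 256 − 30 = 226 left.
December 2037 has 31 days: 226 − 31 = 195 left.
January 2038 has 31 days: 195 − 31 = 164 left.
February 2038 has 28 days (2038 is not a leap year): 164 − 28 = 136 left.
March 2038 has 31 days: 136 − 31 = 105 left.
April 2038 has 30 days: 105 − 30 = 75 left.
May 2038 has 31 days: 75 − 31 = 44 left.
June 2038 has 30 days: 44 − 30 = 14 left.
14 days into July 2038 → July 14, 2038.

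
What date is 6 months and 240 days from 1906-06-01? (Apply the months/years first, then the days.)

Counting forward 6 months and 240 days from June 1, 1906: first the month/year part, then the days.
month 6 + 6 = 12 → December 1906.
Day 1 is valid in December, giving December 1, 1906.
Now add 240 days from December 1, 1906.
December has 31 days, so 31 − 1 = 30 days remain after December 1, 1906; 240 − 30 = 210 left.
January 1907 has 31 days: 210 − 31 = 179 left.
February 1907 has 28 days (1907 is not a leap year): 179 − 28 = 151 left.
March 1907 has 31 days: 151 − 31 = 120 left.
April 1907 has 30 days: 120 − 30 = 90 left.
May 1907 has 31 days: 90 − 31 = 59 left.
June 1907 has 30 days: 59 − 30 = 29 left.
29 days into July 1907 → July 29, 1907.

July 29, 1907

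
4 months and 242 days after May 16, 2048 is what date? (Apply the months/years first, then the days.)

Adding 4 months and 242 days from May 16, 2048: first the month/year part, then the days.
month 5 + 4 = 9 → September 2048.
Day 16 is valid in September, giving September 16, 2048.
Now add 242 days from September 16, 2048.
September has 30 days, so 30 − 16 = 14 days remain after September 16, 2048; 242 − 14 = 228 left.
October 2048 has 31 days: 228 − 31 = 197 left.
November 2048 has 30 days: 197 − 30 = 167 left.
December 2048 has 31 days: 167 − 31 = 136 left.
January 2049 has 31 days: 136 − 31 = 105 left.
February 2049 has 28 days (2049 is not a leap year): 105 − 28 = 77 left.
March 2049 has 31 days: 77 − 31 = 46 left.
April 2049 has 30 days: 46 − 30 = 16 left.
16 days into May 2049 → May 16, 2049.

May 16, 2049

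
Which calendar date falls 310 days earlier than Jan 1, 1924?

Going back 310 days from January 1, 1924.
Going back 1 day from January 1, 1924 reaches the end of the previous month; 310 − 1 = 309 left.
December 1923 has 31 days: 309 − 31 = 278 left.
November 1923 has 30 days: 278 − 30 = 248 left.
October 1923 has 31 days: 248 − 31 = 217 left.
September 1923 has 30 days: 217 − 30 = 187 left.
August 1923 has 31 days: 187 − 31 = 156 left.
July 1923 has 31 days: 156 − 31 = 125 left.
June 1923 has 30 days: 125 − 30 = 95 left.
May 1923 has 31 days: 95 − 31 = 64 left.
April 1923 has 30 days: 64 − 30 = 34 left.
March 1923 has 31 days: 34 − 31 = 3 left.
February 1923 has 28 days; 28 − 3 = 25 → February 25, 1923.

February 25, 1923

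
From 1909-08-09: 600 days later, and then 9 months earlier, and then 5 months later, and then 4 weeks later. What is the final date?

December 29, 1910

Adding 600 days from August 9, 1909:
August has 31 days, so 31 − 9 = 22 days remain after August 9, 1909; 600 − 22 = 578 left.
September 1909 has 30 days: 578 − 30 = 548 left.
October 1909 has 31 days: 548 − 31 = 517 left.
November 1909 has 30 days: 517 − 30 = 487 left.
December 1909 has 31 days: 487 − 31 = 456 left.
January 1910 has 31 days: 456 − 31 = 425 left.
February 1910 has 28 days (1910 is not a leap year): 425 − 28 = 397 left.
March 1910 has 31 days: 397 − 31 = 366 left.
April 1910 has 30 days: 366 − 30 = 336 left.
May 1910 has 31 days: 336 − 31 = 305 left.
June 1910 has 30 days: 305 − 30 = 275 left.
July 1910 has 31 days: 275 − 31 = 244 left.
August 1910 has 31 days: 244 − 31 = 213 left.
September 1910 has 30 days: 213 − 30 = 183 left.
October 1910 has 31 days: 183 − 31 = 152 left.
November 1910 has 30 days: 152 − 30 = 122 left.
December 1910 has 31 days: 122 − 31 = 91 left.
January 1911 has 31 days: 91 − 31 = 60 left.
February 1911 has 28 days (1911 is not a leap year): 60 − 28 = 32 left.
March 1911 has 31 days: 32 − 31 = 1 left.
1 day into April 1911 → April 1, 1911.
Subtracting 9 months from April 1, 1911:
month 4 − 9 = -5, which is month 7 of year 1910 → July 1910.
Day 1 is valid in July, giving July 1, 1910.
Advancing 5 months from July 1, 1910:
month 7 + 5 = 12 → December 1910.
Day 1 is valid in December, giving December 1, 1910.
Counting forward 4 weeks (= 28 days) from December 1, 1910:
December has 31 days; 1 + 28 = 29, still in December.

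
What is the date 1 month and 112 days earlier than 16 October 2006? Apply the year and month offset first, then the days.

Going back 1 month and 112 days from October 16, 2006: first the month/year part, then the days.
month 10 − 1 = 9 → September 2006.
Day 16 is valid in September, giving September 16, 2006.
Now subtract 112 days from September 16, 2006.
Going back 16 days from September 16, 2006 reaches the end of the previous month; 112 − 16 = 96 left.
August 2006 has 31 days: 96 − 31 = 65 left.
July 2006 has 31 days: 65 − 31 = 34 left.
June 2006 has 30 days: 34 − 30 = 4 left.
May 2006 has 31 days; 31 − 4 = 27 → May 27, 2006.

May 27, 2006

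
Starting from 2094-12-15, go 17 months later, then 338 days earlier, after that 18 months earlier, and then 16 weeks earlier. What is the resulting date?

August 22, 2093

Counting forward 17 months from December 15, 2094:
month 12 + 17 = 29, which is month 5 of year 2096 → May 2096.
Day 15 is valid in May, giving May 15, 2096.
Going back 338 days from May 15, 2096:
Going back 15 days from May 15, 2096 reaches the end of the previous month; 338 − 15 = 323 left.
April 2096 has 30 days: 323 − 30 = 293 left.
March 2096 has 31 days: 293 − 31 = 262 left.
February 2096 has 29 days (2096 is a leap year): 262 − 29 = 233 left.
January 2096 has 31 days: 233 − 31 = 202 left.
December 2095 has 31 days: 202 − 31 = 171 left.
November 2095 has 30 days: 171 − 30 = 141 left.
October 2095 has 31 days: 141 − 31 = 110 left.
September 2095 has 30 days: 110 − 30 = 80 left.
August 2095 has 31 days: 80 − 31 = 49 left.
July 2095 has 31 days: 49 − 31 = 18 left.
June 2095 has 30 days; 30 − 18 = 12 → June 12, 2095.
Going back 18 months from June 12, 2095:
month 6 − 18 = -12, which is month 12 of year 2093 → December 2093.
Day 12 is valid in December, giving December 12, 2093.
Counting back 16 weeks (= 112 days) from December 12, 2093:
Going back 12 days from December 12, 2093 reaches the end of the previous month; 112 − 12 = 100 left.
November 2093 has 30 days: 100 − 30 = 70 left.
October 2093 has 31 days: 70 − 31 = 39 left.
September 2093 has 30 days: 39 − 30 = 9 left.
August 2093 has 31 days; 31 − 9 = 22 → August 22, 2093.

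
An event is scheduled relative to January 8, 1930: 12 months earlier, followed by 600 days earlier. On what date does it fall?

May 19, 1927

Counting back 12 months from January 8, 1930:
month 1 − 12 = -11, which is month 1 of year 1929 → January 1929.
Day 8 is valid in January, giving January 8, 1929.
Subtracting 600 days from January 8, 1929:
Going back 8 days from January 8, 1929 reaches the end of the previous month; 600 − 8 = 592 left.
December 1928 has 31 days: 592 − 31 = 561 left.
November 1928 has 30 days: 561 − 30 = 531 left.
October 1928 has 31 days: 531 − 31 = 500 left.
September 1928 has 30 days: 500 − 30 = 470 left.
August 1928 has 31 days: 470 − 31 = 439 left.
July 1928 has 31 days: 439 − 31 = 408 left.
June 1928 has 30 days: 408 − 30 = 378 left.
May 1928 has 31 days: 378 − 31 = 347 left.
April 1928 has 30 days: 347 − 30 = 317 left.
March 1928 has 31 days: 317 − 31 = 286 left.
February 1928 has 29 days (1928 is a leap year): 286 − 29 = 257 left.
January 1928 has 31 days: 257 − 31 = 226 left.
December 1927 has 31 days: 226 − 31 = 195 left.
November 1927 has 30 days: 195 − 30 = 165 left.
October 1927 has 31 days: 165 − 31 = 134 left.
September 1927 has 30 days: 134 − 30 = 104 left.
August 1927 has 31 days: 104 − 31 = 73 left.
July 1927 has 31 days: 73 − 31 = 42 left.
June 1927 has 30 days: 42 − 30 = 12 left.
May 1927 has 31 days; 31 − 12 = 19 → May 19, 1927.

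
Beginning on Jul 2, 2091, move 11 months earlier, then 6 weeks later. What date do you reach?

September 13, 2090

Going back 11 months from July 2, 2091:
month 7 − 11 = -4, which is month 8 of year 2090 → August 2090.
Day 2 is valid in August, giving August 2, 2090.
Adding 6 weeks (= 42 days) from August 2, 2090:
August has 31 days, so 31 − 2 = 29 days remain after August 2, 2090; 42 − 29 = 13 left.
13 days into September 2090 → September 13, 2090.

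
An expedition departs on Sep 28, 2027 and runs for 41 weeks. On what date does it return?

July 11, 2028

Adding 41 weeks = 287 days from September 28, 2027.
September has 30 days, so 30 − 28 = 2 days remain after September 28, 2027; 287 − 2 = 285 left.
October 2027 has 31 days: 285 − 31 = 254 left.
November 2027 has 30 days: 254 − 30 = 224 left.
December 2027 has 31 days: 224 − 31 = 193 left.
January 2028 has 31 days: 193 − 31 = 162 left.
February 2028 has 29 days (2028 is a leap year): 162 − 29 = 133 left.
March 2028 has 31 days: 133 − 31 = 102 left.
April 2028 has 30 days: 102 − 30 = 72 left.
May 2028 has 31 days: 72 − 31 = 41 left.
June 2028 has 30 days: 41 − 30 = 11 left.
11 days into July 2028 → July 11, 2028.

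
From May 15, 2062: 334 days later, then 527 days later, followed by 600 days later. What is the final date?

May 15, 2066

Advancing 334 days from May 15, 2062:
May has 31 days, so 31 − 15 = 16 days remain after May 15, 2062; 334 − 16 = 318 left.
June 2062 has 30 days: 318 − 30 = 288 left.
July 2062 has 31 days: 288 − 31 = 257 left.
August 2062 has 31 days: 257 − 31 = 226 left.
September 2062 has 30 days: 226 − 30 = 196 left.
October 2062 has 31 days: 196 − 31 = 165 left.
November 2062 has 30 days: 165 − 30 = 135 left.
December 2062 has 31 days: 135 − 31 = 104 left.
January 2063 has 31 days: 104 − 31 = 73 left.
February 2063 has 28 days (2063 is not a leap year): 73 − 28 = 45 left.
March 2063 has 31 days: 45 − 31 = 14 left.
14 days into April 2063 → April 14, 2063.
Counting forward 527 days from April 14, 2063:
April has 30 days, so 30 − 14 = 16 days remain after April 14, 2063; 527 − 16 = 511 left.
May 2063 has 31 days: 511 − 31 = 480 left.
June 2063 has 30 days: 480 − 30 = 450 left.
July 2063 has 31 days: 450 − 31 = 419 left.
August 2063 has 31 days: 419 − 31 = 388 left.
September 2063 has 30 days: 388 − 30 = 358 left.
October 2063 has 31 days: 358 − 31 = 327 left.
November 2063 has 30 days: 327 − 30 = 297 left.
December 2063 has 31 days: 297 − 31 = 266 left.
January 2064 has 31 days: 266 − 31 = 235 left.
February 2064 has 29 days (2064 is a leap year): 235 − 29 = 206 left.
March 2064 has 31 days: 206 − 31 = 175 left.
April 2064 has 30 days: 175 − 30 = 145 left.
May 2064 has 31 days: 145 − 31 = 114 left.
June 2064 has 30 days: 114 − 30 = 84 left.
July 2064 has 31 days: 84 − 31 = 53 left.
August 2064 has 31 days: 53 − 31 = 22 left.
22 days into September 2064 → September 22, 2064.
Adding 600 days from September 22, 2064:
September has 30 days, so 30 − 22 = 8 days remain after September 22, 2064; 600 − 8 = 592 left.
October 2064 has 31 days: 592 − 31 = 561 left.
November 2064 has 30 days: 561 − 30 = 531 left.
December 2064 has 31 days: 531 − 31 = 500 left.
January 2065 has 31 days: 500 − 31 = 469 left.
February 2065 has 28 days (2065 is not a leap year): 469 − 28 = 441 left.
March 2065 has 31 days: 441 − 31 = 410 left.
April 2065 has 30 days: 410 − 30 = 380 left.
May 2065 has 31 days: 380 − 31 = 349 left.
June 2065 has 30 days: 349 − 30 = 319 left.
July 2065 has 31 days: 319 − 31 = 288 left.
August 2065 has 31 days: 288 − 31 = 257 left.
September 2065 has 30 days: 257 − 30 = 227 left.
October 2065 has 31 days: 227 − 31 = 196 left.
November 2065 has 30 days: 196 − 30 = 166 left.
December 2065 has 31 days: 166 − 31 = 135 left.
January 2066 has 31 days: 135 − 31 = 104 left.
February 2066 has 28 days (2066 is not a leap year): 104 − 28 = 76 left.
March 2066 has 31 days: 76 − 31 = 45 left.
April 2066 has 30 days: 45 − 30 = 15 left.
15 days into May 2066 → May 15, 2066.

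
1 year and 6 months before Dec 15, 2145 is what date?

Counting back 1 year and 6 months from December 15, 2145.
-1 year → 2144; month 12 − 6 = 6 → June 2144.
Day 15 is valid in June, giving June 15, 2144.

June 15, 2144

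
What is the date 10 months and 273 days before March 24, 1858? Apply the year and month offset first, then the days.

Subtracting 10 months and 273 days from March 24, 1858: first the month/year part, then the days.
month 3 − 10 = -7, which is month 5 of year 1857 → May 1857.
Day 24 is valid in May, giving May 24, 1857.
Now subtract 273 days from May 24, 1857.
Going back 24 days from May 24, 1857 reaches the end of the previous month; 273 − 24 = 249 left.
April 1857 has 30 days: 249 − 30 = 219 left.
March 1857 has 31 days: 219 − 31 = 188 left.
February 1857 has 28 days (1857 is not a leap year): 188 − 28 = 160 left.
January 1857 has 31 days: 160 − 31 = 129 left.
December 1856 has 31 days: 129 − 31 = 98 left.
November 1856 has 30 days: 98 − 30 = 68 left.
October 1856 has 31 days: 68 − 31 = 37 left.
September 1856 has 30 days: 37 − 30 = 7 left.
August 1856 has 31 days; 31 − 7 = 24 → August 24, 1856.

August 24, 1856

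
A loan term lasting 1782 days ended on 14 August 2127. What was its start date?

September 27, 2122

Going back 1782 days from August 14, 2127.
Going back 14 days from August 14, 2127 reaches the end of the previous month; 1782 − 14 = 1768 left.
July 2127 has 31 days: 1768 − 31 = 1737 left.
June 2127 has 30 days: 1737 − 30 = 1707 left.
May 2127 has 31 days: 1707 − 31 = 1676 left.
April 2127 has 30 days: 1676 − 30 = 1646 left.
March 2127 has 31 days: 1646 − 31 = 1615 left.
February 2127 has 28 days (2127 is not a leap year): 1615 − 28 = 1587 left.
January 2127 has 31 days: 1587 − 31 = 1556 left.
December 2126 has 31 days: 1556 − 31 = 1525 left.
November 2126 has 30 days: 1525 − 30 = 1495 left.
October 2126 has 31 days: 1495 − 31 = 1464 left.
September 2126 has 30 days: 1464 − 30 = 1434 left.
August 2126 has 31 days: 1434 − 31 = 1403 left.
July 2126 has 31 days: 1403 − 31 = 1372 left.
June 2126 has 30 days: 1372 − 30 = 1342 left.
May 2126 has 31 days: 1342 − 31 = 1311 left.
April 2126 has 30 days: 1311 − 30 = 1281 left.
March 2126 has 31 days: 1281 − 31 = 1250 left.
February 2126 has 28 days (2126 is not a leap year): 1250 − 28 = 1222 left.
January 2126 has 31 days: 1222 − 31 = 1191 left.
December 2125 has 31 days: 1191 − 31 = 1160 left.
November 2125 has 30 days: 1160 − 30 = 1130 left.
October 2125 has 31 days: 1130 − 31 = 1099 left.
September 2125 has 30 days: 1099 − 30 = 1069 left.
August 2125 has 31 days: 1069 − 31 = 1038 left.
July 2125 has 31 days: 1038 − 31 = 1007 left.
June 2125 has 30 days: 1007 − 30 = 977 left.
May 2125 has 31 days: 977 − 31 = 946 left.
April 2125 has 30 days: 946 − 30 = 916 left.
March 2125 has 31 days: 916 − 31 = 885 left.
February 2125 has 28 days (2125 is not a leap year): 885 − 28 = 857 left.
January 2125 has 31 days: 857 − 31 = 826 left.
December 2124 has 31 days: 826 − 31 = 795 left.
November 2124 has 30 days: 795 − 30 = 765 left.
October 2124 has 31 days: 765 − 31 = 734 left.
September 2124 has 30 days: 734 − 30 = 704 left.
August 2124 has 31 days: 704 − 31 = 673 left.
July 2124 has 31 days: 673 − 31 = 642 left.
June 2124 has 30 days: 642 − 30 = 612 left.
May 2124 has 31 days: 612 − 31 = 581 left.
April 2124 has 30 days: 581 − 30 = 551 left.
March 2124 has 31 days: 551 − 31 = 520 left.
February 2124 has 29 days (2124 is a leap year): 520 − 29 = 491 left.
January 2124 has 31 days: 491 − 31 = 460 left.
December 2123 has 31 days: 460 − 31 = 429 left.
November 2123 has 30 days: 429 − 30 = 399 left.
October 2123 has 31 days: 399 − 31 = 368 left.
September 2123 has 30 days: 368 − 30 = 338 left.
August 2123 has 31 days: 338 − 31 = 307 left.
July 2123 has 31 days: 307 − 31 = 276 left.
June 2123 has 30 days: 276 − 30 = 246 left.
May 2123 has 31 days: 246 − 31 = 215 left.
April 2123 has 30 days: 215 − 30 = 185 left.
March 2123 has 31 days: 185 − 31 = 154 left.
February 2123 has 28 days (2123 is not a leap year): 154 − 28 = 126 left.
January 2123 has 31 days: 126 − 31 = 95 left.
December 2122 has 31 days: 95 − 31 = 64 left.
November 2122 has 30 days: 64 − 30 = 34 left.
October 2122 has 31 days: 34 − 31 = 3 left.
September 2122 has 30 days; 30 − 3 = 27 → September 27, 2122.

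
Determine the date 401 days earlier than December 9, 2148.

Going back 401 days from December 9, 2148.
Going back 9 days from December 9, 2148 reaches the end of the previous month; 401 − 9 = 392 left.
November 2148 has 30 days: 392 − 30 = 362 left.
October 2148 has 31 days: 362 − 31 = 331 left.
September 2148 has 30 days: 331 − 30 = 301 left.
August 2148 has 31 days: 301 − 31 = 270 left.
July 2148 has 31 days: 270 − 31 = 239 left.
June 2148 has 30 days: 239 − 30 = 209 left.
May 2148 has 31 days: 209 − 31 = 178 left.
April 2148 has 30 days: 178 − 30 = 148 left.
March 2148 has 31 days: 148 − 31 = 117 left.
February 2148 has 29 days (2148 is a leap year): 117 − 29 = 88 left.
January 2148 has 31 days: 88 − 31 = 57 left.
December 2147 has 31 days: 57 − 31 = 26 left.
November 2147 has 30 days; 30 − 26 = 4 → November 4, 2147.

November 4, 2147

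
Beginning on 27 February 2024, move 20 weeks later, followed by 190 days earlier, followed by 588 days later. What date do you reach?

Counting forward 20 weeks (= 140 days) from February 27, 2024:
February has 29 days, so 29 − 27 = 2 days remain after February 27, 2024; 140 − 2 = 138 left.
March 2024 has 31 days: 138 − 31 = 107 left.
April 2024 has 30 days: 107 − 30 = 77 left.
May 2024 has 31 days: 77 − 31 = 46 left.
June 2024 has 30 days: 46 − 30 = 16 left.
16 days into July 2024 → July 16, 2024.
Counting back 190 days from July 16, 2024:
Going back 16 days from July 16, 2024 reaches the end of the previous month; 190 − 16 = 174 left.
June 2024 has 30 days: 174 − 30 = 144 left.
May 2024 has 31 days: 144 − 31 = 113 left.
April 2024 has 30 days: 113 − 30 = 83 left.
March 2024 has 31 days: 83 − 31 = 52 left.
February 2024 has 29 days (2024 is a leap year): 52 − 29 = 23 left.
January 2024 has 31 days; 31 − 23 = 8 → January 8, 2024.
Counting forward 588 days from January 8, 2024:
January has 31 days, so 31 − 8 = 23 days remain after January 8, 2024; 588 − 23 = 565 left.
February 2024 has 29 days (2024 is a leap year): 565 − 29 = 536 left.
March 2024 has 31 days: 536 − 31 = 505 left.
April 2024 has 30 days: 505 − 30 = 475 left.
May 2024 has 31 days: 475 − 31 = 444 left.
June 2024 has 30 days: 444 − 30 = 414 left.
July 2024 has 31 days: 414 − 31 = 383 left.
August 2024 has 31 days: 383 − 31 = 352 left.
September 2024 has 30 days: 352 − 30 = 322 left.
October 2024 has 31 days: 322 − 31 = 291 left.
November 2024 has 30 days: 291 − 30 = 261 left.
December 2024 has 31 days: 261 − 31 = 230 left.
January 2025 has 31 days: 230 − 31 = 199 left.
February 2025 has 28 days (2025 is not a leap year): 199 − 28 = 171 left.
March 2025 has 31 days: 171 − 31 = 140 left.
April 2025 has 30 days: 140 − 30 = 110 left.
May 2025 has 31 days: 110 − 31 = 79 left.
June 2025 has 30 days: 79 − 30 = 49 left.
July 2025 has 31 days: 49 − 31 = 18 left.
18 days into August 2025 → August 18, 2025.

August 18, 2025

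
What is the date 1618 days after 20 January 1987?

Adding 1618 days from January 20, 1987.
January has 31 days, so 31 − 20 = 11 days remain after January 20, 1987; 1618 − 11 = 1607 left.
February 1987 has 28 days (1987 is not a leap year): 1607 − 28 = 1579 left.
March 1987 has 31 days: 1579 − 31 = 1548 left.
April 1987 has 30 days: 1548 − 30 = 1518 left.
May 1987 has 31 days: 1518 − 31 = 1487 left.
June 1987 has 30 days: 1487 − 30 = 1457 left.
July 1987 has 31 days: 1457 − 31 = 1426 left.
August 1987 has 31 days: 1426 − 31 = 1395 left.
September 1987 has 30 days: 1395 − 30 = 1365 left.
October 1987 has 31 days: 1365 − 31 = 1334 left.
November 1987 has 30 days: 1334 − 30 = 1304 left.
December 1987 has 31 days: 1304 − 31 = 1273 left.
January 1988 has 31 days: 1273 − 31 = 1242 left.
February 1988 has 29 days (1988 is a leap year): 1242 − 29 = 1213 left.
March 1988 has 31 days: 1213 − 31 = 1182 left.
April 1988 has 30 days: 1182 − 30 = 1152 left.
May 1988 has 31 days: 1152 − 31 = 1121 left.
June 1988 has 30 days: 1121 − 30 = 1091 left.
July 1988 has 31 days: 1091 − 31 = 1060 left.
August 1988 has 31 days: 1060 − 31 = 1029 left.
September 1988 has 30 days: 1029 − 30 = 999 left.
October 1988 has 31 days: 999 − 31 = 968 left.
November 1988 has 30 days: 968 − 30 = 938 left.
December 1988 has 31 days: 938 − 31 = 907 left.
January 1989 has 31 days: 907 − 31 = 876 left.
February 1989 has 28 days (1989 is not a leap year): 876 − 28 = 848 left.
March 1989 has 31 days: 848 − 31 = 817 left.
April 1989 has 30 days: 817 − 30 = 787 left.
May 1989 has 31 days: 787 − 31 = 756 left.
June 1989 has 30 days: 756 − 30 = 726 left.
July 1989 has 31 days: 726 − 31 = 695 left.
August 1989 has 31 days: 695 − 31 = 664 left.
September 1989 has 30 days: 664 − 30 = 634 left.
October 1989 has 31 days: 634 − 31 = 603 left.
November 1989 has 30 days: 603 − 30 = 573 left.
December 1989 has 31 days: 573 − 31 = 542 left.
January 1990 has 31 days: 542 − 31 = 511 left.
February 1990 has 28 days (1990 is not a leap year): 511 − 28 = 483 left.
March 1990 has 31 days: 483 − 31 = 452 left.
April 1990 has 30 days: 452 − 30 = 422 left.
May 1990 has 31 days: 422 − 31 = 391 left.
June 1990 has 30 days: 391 − 30 = 361 left.
July 1990 has 31 days: 361 − 31 = 330 left.
August 1990 has 31 days: 330 − 31 = 299 left.
September 1990 has 30 days: 299 − 30 = 269 left.
October 1990 has 31 days: 269 − 31 = 238 left.
November 1990 has 30 days: 238 − 30 = 208 left.
December 1990 has 31 days: 208 − 31 = 177 left.
January 1991 has 31 days: 177 − 31 = 146 left.
February 1991 has 28 days (1991 is not a leap year): 146 − 28 = 118 left.
March 1991 has 31 days: 118 − 31 = 87 left.
April 1991 has 30 days: 87 − 30 = 57 left.
May 1991 has 31 days: 57 − 31 = 26 left.
26 days into June 1991 → June 26, 1991.

June 26, 1991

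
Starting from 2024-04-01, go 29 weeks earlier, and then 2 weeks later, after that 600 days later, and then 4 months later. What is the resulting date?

Subtracting 29 weeks (= 203 days) from April 1, 2024:
Going back 1 day from April 1, 2024 reaches the end of the previous month; 203 − 1 = 202 left.
March 2024 has 31 days: 202 − 31 = 171 left.
February 2024 has 29 days (2024 is a leap year): 171 − 29 = 142 left.
January 2024 has 31 days: 142 − 31 = 111 left.
December 2023 has 31 days: 111 − 31 = 80 left.
November 2023 has 30 days: 80 − 30 = 50 left.
October 2023 has 31 days: 50 − 31 = 19 left.
September 2023 has 30 days; 30 − 19 = 11 → September 11, 2023.
Adding 2 weeks (= 14 days) from September 11, 2023:
September has 30 days; 11 + 14 = 25, still in September.
Advancing 600 days from September 25, 2023:
September has 30 days, so 30 − 25 = 5 days remain after September 25, 2023; 600 − 5 = 595 left.
October 2023 has 31 days: 595 − 31 = 564 left.
November 2023 has 30 days: 564 − 30 = 534 left.
December 2023 has 31 days: 534 − 31 = 503 left.
January 2024 has 31 days: 503 − 31 = 472 left.
February 2024 has 29 days (2024 is a leap year): 472 − 29 = 443 left.
March 2024 has 31 days: 443 − 31 = 412 left.
April 2024 has 30 days: 412 − 30 = 382 left.
May 2024 has 31 days: 382 − 31 = 351 left.
June 2024 has 30 days: 351 − 30 = 321 left.
July 2024 has 31 days: 321 − 31 = 290 left.
August 2024 has 31 days: 290 − 31 = 259 left.
September 2024 has 30 days: 259 − 30 = 229 left.
October 2024 has 31 days: 229 − 31 = 198 left.
November 2024 has 30 days: 198 − 30 = 168 left.
December 2024 has 31 days: 168 − 31 = 137 left.
January 2025 has 31 days: 137 − 31 = 106 left.
February 2025 has 28 days (2025 is not a leap year): 106 − 28 = 78 left.
March 2025 has 31 days: 78 − 31 = 47 left.
April 2025 has 30 days: 47 − 30 = 17 left.
17 days into May 2025 → May 17, 2025.
Adding 4 months from May 17, 2025:
month 5 + 4 = 9 → September 2025.
Day 17 is valid in September, giving September 17, 2025.

September 17, 2025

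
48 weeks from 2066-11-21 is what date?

Counting forward 48 weeks = 336 days from November 21, 2066.
November has 30 days, so 30 − 21 = 9 days remain after November 21, 2066; 336 − 9 = 327 left.
December 2066 has 31 days: 327 − 31 = 296 left.
January 2067 has 31 days: 296 − 31 = 265 left.
February 2067 has 28 days (2067 is not a leap year): 265 − 28 = 237 left.
March 2067 has 31 days: 237 − 31 = 206 left.
April 2067 has 30 days: 206 − 30 = 176 left.
May 2067 has 31 days: 176 − 31 = 145 left.
June 2067 has 30 days: 145 − 30 = 115 left.
July 2067 has 31 days: 115 − 31 = 84 left.
August 2067 has 31 days: 84 − 31 = 53 left.
September 2067 has 30 days: 53 − 30 = 23 left.
23 days into October 2067 → October 23, 2067.

October 23, 2067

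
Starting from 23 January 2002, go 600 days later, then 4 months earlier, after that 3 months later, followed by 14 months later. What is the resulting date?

October 15, 2004

Advancing 600 days from January 23, 2002:
January has 31 days, so 31 − 23 = 8 days remain after January 23, 2002; 600 − 8 = 592 left.
February 2002 has 28 days (2002 is not a leap year): 592 − 28 = 564 left.
March 2002 has 31 days: 564 − 31 = 533 left.
April 2002 has 30 days: 533 − 30 = 503 left.
May 2002 has 31 days: 503 − 31 = 472 left.
June 2002 has 30 days: 472 − 30 = 442 left.
July 2002 has 31 days: 442 − 31 = 411 left.
August 2002 has 31 days: 411 − 31 = 380 left.
September 2002 has 30 days: 380 − 30 = 350 left.
October 2002 has 31 days: 350 − 31 = 319 left.
November 2002 has 30 days: 319 − 30 = 289 left.
December 2002 has 31 days: 289 − 31 = 258 left.
January 2003 has 31 days: 258 − 31 = 227 left.
February 2003 has 28 days (2003 is not a leap year): 227 − 28 = 199 left.
March 2003 has 31 days: 199 − 31 = 168 left.
April 2003 has 30 days: 168 − 30 = 138 left.
May 2003 has 31 days: 138 − 31 = 107 left.
June 2003 has 30 days: 107 − 30 = 77 left.
July 2003 has 31 days: 77 − 31 = 46 left.
August 2003 has 31 days: 46 − 31 = 15 left.
15 days into September 2003 → September 15, 2003.
Counting back 4 months from September 15, 2003:
month 9 − 4 = 5 → May 2003.
Day 15 is valid in May, giving May 15, 2003.
Advancing 3 months from May 15, 2003:
month 5 + 3 = 8 → August 2003.
Day 15 is valid in August, giving August 15, 2003.
Adding 14 months from August 15, 2003:
month 8 + 14 = 22, which is month 10 of year 2004 → October 2004.
Day 15 is valid in October, giving October 15, 2004.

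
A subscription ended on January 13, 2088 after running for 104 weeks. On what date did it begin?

January 15, 2086

Subtracting 104 weeks = 728 days from January 13, 2088.
Going back 13 days from January 13, 2088 reaches the end of the previous month; 728 − 13 = 715 left.
December 2087 has 31 days: 715 − 31 = 684 left.
November 2087 has 30 days: 684 − 30 = 654 left.
October 2087 has 31 days: 654 − 31 = 623 left.
September 2087 has 30 days: 623 − 30 = 593 left.
August 2087 has 31 days: 593 − 31 = 562 left.
July 2087 has 31 days: 562 − 31 = 531 left.
June 2087 has 30 days: 531 − 30 = 501 left.
May 2087 has 31 days: 501 − 31 = 470 left.
April 2087 has 30 days: 470 − 30 = 440 left.
March 2087 has 31 days: 440 − 31 = 409 left.
February 2087 has 28 days (2087 is not a leap year): 409 − 28 = 381 left.
January 2087 has 31 days: 381 − 31 = 350 left.
December 2086 has 31 days: 350 − 31 = 319 left.
November 2086 has 30 days: 319 − 30 = 289 left.
October 2086 has 31 days: 289 − 31 = 258 left.
September 2086 has 30 days: 258 − 30 = 228 left.
August 2086 has 31 days: 228 − 31 = 197 left.
July 2086 has 31 days: 197 − 31 = 166 left.
June 2086 has 30 days: 166 − 30 = 136 left.
May 2086 has 31 days: 136 − 31 = 105 left.
April 2086 has 30 days: 105 − 30 = 75 left.
March 2086 has 31 days: 75 − 31 = 44 left.
February 2086 has 28 days (2086 is not a leap year): 44 − 28 = 16 left.
January 2086 has 31 days; 31 − 16 = 15 → January 15, 2086.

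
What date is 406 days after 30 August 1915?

Adding 406 days from August 30, 1915.
August has 31 days, so 31 − 30 = 1 day remains after August 30, 1915; 406 − 1 = 405 left.
September 1915 has 30 days: 405 − 30 = 375 left.
October 1915 has 31 days: 375 − 31 = 344 left.
November 1915 has 30 days: 344 − 30 = 314 left.
December 1915 has 31 days: 314 − 31 = 283 left.
January 1916 has 31 days: 283 − 31 = 252 left.
February 1916 has 29 days (1916 is a leap year): 252 − 29 = 223 left.
March 1916 has 31 days: 223 − 31 = 192 left.
April 1916 has 30 days: 192 − 30 = 162 left.
May 1916 has 31 days: 162 − 31 = 131 left.
June 1916 has 30 days: 131 − 30 = 101 left.
July 1916 has 31 days: 101 − 31 = 70 left.
August 1916 has 31 days: 70 − 31 = 39 left.
September 1916 has 30 days: 39 − 30 = 9 left.
9 days into October 1916 → October 9, 1916.

October 9, 1916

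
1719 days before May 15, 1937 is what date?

August 30, 1932

Counting back 1719 days from May 15, 1937.
Going back 15 days from May 15, 1937 reaches the end of the previous month; 1719 − 15 = 1704 left.
April 1937 has 30 days: 1704 − 30 = 1674 left.
March 1937 has 31 days: 1674 − 31 = 1643 left.
February 1937 has 28 days (1937 is not a leap year): 1643 − 28 = 1615 left.
January 1937 has 31 days: 1615 − 31 = 1584 left.
December 1936 has 31 days: 1584 − 31 = 1553 left.
November 1936 has 30 days: 1553 − 30 = 1523 left.
October 1936 has 31 days: 1523 − 31 = 1492 left.
September 1936 has 30 days: 1492 − 30 = 1462 left.
August 1936 has 31 days: 1462 − 31 = 1431 left.
July 1936 has 31 days: 1431 − 31 = 1400 left.
June 1936 has 30 days: 1400 − 30 = 1370 left.
May 1936 has 31 days: 1370 − 31 = 1339 left.
April 1936 has 30 days: 1339 − 30 = 1309 left.
March 1936 has 31 days: 1309 − 31 = 1278 left.
February 1936 has 29 days (1936 is a leap year): 1278 − 29 = 1249 left.
January 1936 has 31 days: 1249 − 31 = 1218 left.
December 1935 has 31 days: 1218 − 31 = 1187 left.
November 1935 has 30 days: 1187 − 30 = 1157 left.
October 1935 has 31 days: 1157 − 31 = 1126 left.
September 1935 has 30 days: 1126 − 30 = 1096 left.
August 1935 has 31 days: 1096 − 31 = 1065 left.
July 1935 has 31 days: 1065 − 31 = 1034 left.
June 1935 has 30 days: 1034 − 30 = 1004 left.
May 1935 has 31 days: 1004 − 31 = 973 left.
April 1935 has 30 days: 973 − 30 = 943 left.
March 1935 has 31 days: 943 − 31 = 912 left.
February 1935 has 28 days (1935 is not a leap year): 912 − 28 = 884 left.
January 1935 has 31 days: 884 − 31 = 853 left.
December 1934 has 31 days: 853 − 31 = 822 left.
November 1934 has 30 days: 822 − 30 = 792 left.
October 1934 has 31 days: 792 − 31 = 761 left.
September 1934 has 30 days: 761 − 30 = 731 left.
August 1934 has 31 days: 731 − 31 = 700 left.
July 1934 has 31 days: 700 − 31 = 669 left.
June 1934 has 30 days: 669 − 30 = 639 left.
May 1934 has 31 days: 639 − 31 = 608 left.
April 1934 has 30 days: 608 − 30 = 578 left.
March 1934 has 31 days: 578 − 31 = 547 left.
February 1934 has 28 days (1934 is not a leap year): 547 − 28 = 519 left.
January 1934 has 31 days: 519 − 31 = 488 left.
December 1933 has 31 days: 488 − 31 = 457 left.
November 1933 has 30 days: 457 − 30 = 427 left.
October 1933 has 31 days: 427 − 31 = 396 left.
September 1933 has 30 days: 396 − 30 = 366 left.
August 1933 has 31 days: 366 − 31 = 335 left.
July 1933 has 31 days: 335 − 31 = 304 left.
June 1933 has 30 days: 304 − 30 = 274 left.
May 1933 has 31 days: 274 − 31 = 243 left.
April 1933 has 30 days: 243 − 30 = 213 left.
March 1933 has 31 days: 213 − 31 = 182 left.
February 1933 has 28 days (1933 is not a leap year): 182 − 28 = 154 left.
January 1933 has 31 days: 154 − 31 = 123 left.
December 1932 has 31 days: 123 − 31 = 92 left.
November 1932 has 30 days: 92 − 30 = 62 left.
October 1932 has 31 days: 62 − 31 = 31 left.
September 1932 has 30 days: 31 − 30 = 1 left.
August 1932 has 31 days; 31 − 1 = 30 → August 30, 1932.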